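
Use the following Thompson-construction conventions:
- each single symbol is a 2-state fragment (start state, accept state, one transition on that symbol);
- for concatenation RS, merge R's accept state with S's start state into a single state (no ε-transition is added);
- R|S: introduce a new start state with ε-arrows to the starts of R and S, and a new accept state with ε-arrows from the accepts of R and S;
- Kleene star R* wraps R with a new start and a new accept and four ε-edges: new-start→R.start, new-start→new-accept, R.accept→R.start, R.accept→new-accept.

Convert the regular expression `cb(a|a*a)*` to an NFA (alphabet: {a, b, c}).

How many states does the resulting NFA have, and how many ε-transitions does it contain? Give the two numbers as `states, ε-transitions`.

13, 12

Recursing over subexpressions:
Each of the 5 symbol leaves contributes 2 states and 0 ε-transitions.
  a* : 4 states, 4 ε-transitions
  a*a : 5 states, 4 ε-transitions
  a|a*a : 9 states, 8 ε-transitions
  (a|a*a)* : 11 states, 12 ε-transitions
  cb(a|a*a)* : 13 states, 12 ε-transitions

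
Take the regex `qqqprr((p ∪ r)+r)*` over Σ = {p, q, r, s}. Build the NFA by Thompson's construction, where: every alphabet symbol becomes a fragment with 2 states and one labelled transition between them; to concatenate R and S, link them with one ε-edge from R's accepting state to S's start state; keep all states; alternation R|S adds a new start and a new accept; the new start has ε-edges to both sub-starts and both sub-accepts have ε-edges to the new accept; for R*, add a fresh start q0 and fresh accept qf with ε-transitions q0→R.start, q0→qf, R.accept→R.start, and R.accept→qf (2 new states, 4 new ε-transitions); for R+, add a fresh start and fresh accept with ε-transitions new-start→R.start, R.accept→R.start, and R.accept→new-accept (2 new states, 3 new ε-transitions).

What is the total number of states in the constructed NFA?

24

By structural recursion:
Each of the 9 symbol leaves contributes a 2-state fragment.
  p ∪ r = 6 states
  (p ∪ r)+ = 8 states
  (p ∪ r)+r = 10 states
  ((p ∪ r)+r)* = 12 states
  qqqprr((p ∪ r)+r)* = 24 states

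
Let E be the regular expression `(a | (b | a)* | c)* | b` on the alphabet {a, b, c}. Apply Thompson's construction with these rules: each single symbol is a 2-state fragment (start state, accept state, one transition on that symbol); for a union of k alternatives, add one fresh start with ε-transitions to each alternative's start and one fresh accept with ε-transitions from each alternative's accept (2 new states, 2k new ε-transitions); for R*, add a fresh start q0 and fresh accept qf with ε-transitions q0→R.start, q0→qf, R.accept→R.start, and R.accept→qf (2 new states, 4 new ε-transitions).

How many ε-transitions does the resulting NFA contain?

By structural recursion:
Each of the 5 symbol leaves contributes 0 ε-transitions.
  b | a → 4 ε-transitions
  (b | a)* → 8 ε-transitions
  a | (b | a)* | c → 14 ε-transitions
  (a | (b | a)* | c)* → 18 ε-transitions
  (a | (b | a)* | c)* | b → 22 ε-transitions

22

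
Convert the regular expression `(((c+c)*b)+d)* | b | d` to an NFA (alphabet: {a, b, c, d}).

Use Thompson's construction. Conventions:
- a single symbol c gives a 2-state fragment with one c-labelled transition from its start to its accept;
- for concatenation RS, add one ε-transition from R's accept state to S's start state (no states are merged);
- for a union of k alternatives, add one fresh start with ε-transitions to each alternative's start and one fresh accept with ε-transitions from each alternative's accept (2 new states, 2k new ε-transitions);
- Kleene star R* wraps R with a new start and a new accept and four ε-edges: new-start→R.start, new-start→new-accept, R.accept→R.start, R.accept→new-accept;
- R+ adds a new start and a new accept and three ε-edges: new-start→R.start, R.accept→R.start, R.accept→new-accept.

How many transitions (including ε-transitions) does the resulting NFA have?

By structural recursion:
Each of the 6 symbol leaves contributes 1 transition (1 symbol, 0 ε).
  c+ — 4 transitions (1 symbol, 3 ε)
  c+c — 6 transitions (2 symbol, 4 ε)
  (c+c)* — 10 transitions (2 symbol, 8 ε)
  (c+c)*b — 12 transitions (3 symbol, 9 ε)
  ((c+c)*b)+ — 15 transitions (3 symbol, 12 ε)
  ((c+c)*b)+d — 17 transitions (4 symbol, 13 ε)
  (((c+c)*b)+d)* — 21 transitions (4 symbol, 17 ε)
  (((c+c)*b)+d)* | b | d — 29 transitions (6 symbol, 23 ε)

29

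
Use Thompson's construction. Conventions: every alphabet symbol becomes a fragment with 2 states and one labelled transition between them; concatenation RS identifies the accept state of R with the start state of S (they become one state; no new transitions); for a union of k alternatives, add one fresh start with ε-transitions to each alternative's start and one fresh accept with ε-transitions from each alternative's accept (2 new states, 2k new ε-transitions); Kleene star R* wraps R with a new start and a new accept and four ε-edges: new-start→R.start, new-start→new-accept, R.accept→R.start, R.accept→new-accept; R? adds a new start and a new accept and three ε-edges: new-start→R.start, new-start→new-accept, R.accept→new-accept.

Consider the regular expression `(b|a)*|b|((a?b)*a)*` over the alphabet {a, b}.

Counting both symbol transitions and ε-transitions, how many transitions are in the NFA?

31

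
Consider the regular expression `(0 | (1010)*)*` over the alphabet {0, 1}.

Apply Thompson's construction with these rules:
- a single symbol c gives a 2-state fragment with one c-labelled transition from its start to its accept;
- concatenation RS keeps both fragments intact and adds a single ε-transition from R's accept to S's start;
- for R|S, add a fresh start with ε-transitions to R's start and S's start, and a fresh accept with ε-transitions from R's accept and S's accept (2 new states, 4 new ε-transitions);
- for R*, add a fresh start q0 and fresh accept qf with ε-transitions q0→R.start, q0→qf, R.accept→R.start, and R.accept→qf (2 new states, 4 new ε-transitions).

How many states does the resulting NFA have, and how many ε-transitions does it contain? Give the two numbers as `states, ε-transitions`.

16, 15

By structural recursion:
Each of the 5 symbol leaves contributes 2 states and 0 ε-transitions.
  1010 → 8 states, 3 ε-transitions
  (1010)* → 10 states, 7 ε-transitions
  0 | (1010)* → 14 states, 11 ε-transitions
  (0 | (1010)*)* → 16 states, 15 ε-transitions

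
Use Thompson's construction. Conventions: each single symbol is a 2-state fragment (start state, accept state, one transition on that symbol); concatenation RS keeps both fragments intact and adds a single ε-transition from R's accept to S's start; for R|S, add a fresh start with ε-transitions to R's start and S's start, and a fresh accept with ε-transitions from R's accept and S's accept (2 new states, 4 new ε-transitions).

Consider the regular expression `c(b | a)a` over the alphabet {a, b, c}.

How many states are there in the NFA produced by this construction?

Recursing over subexpressions:
Each of the 4 symbol leaves contributes a 2-state fragment.
  b | a → 6 states
  c(b | a)a → 10 states

10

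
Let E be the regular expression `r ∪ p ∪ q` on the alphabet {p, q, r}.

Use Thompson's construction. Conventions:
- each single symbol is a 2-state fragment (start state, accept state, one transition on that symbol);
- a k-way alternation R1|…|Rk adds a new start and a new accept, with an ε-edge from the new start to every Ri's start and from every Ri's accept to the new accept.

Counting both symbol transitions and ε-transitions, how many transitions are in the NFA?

Bottom-up over the parse tree:
Each of the 3 symbol leaves contributes 1 transition (1 symbol, 0 ε).
  r ∪ p ∪ q — 9 transitions (3 symbol, 6 ε)

9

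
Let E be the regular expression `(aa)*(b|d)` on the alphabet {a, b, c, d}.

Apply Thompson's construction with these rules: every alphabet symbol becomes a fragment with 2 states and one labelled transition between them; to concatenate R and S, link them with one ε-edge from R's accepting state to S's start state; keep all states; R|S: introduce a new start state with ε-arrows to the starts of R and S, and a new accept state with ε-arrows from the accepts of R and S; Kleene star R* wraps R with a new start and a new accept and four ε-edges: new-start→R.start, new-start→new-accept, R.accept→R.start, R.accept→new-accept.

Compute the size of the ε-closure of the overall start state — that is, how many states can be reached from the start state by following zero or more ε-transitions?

Let C(F) = |ε-closure(F.start)| within fragment F, and note whether F accepts ε. Symbol fragments have C = 1 and do not accept ε. Then:
  aa — same as the first factor's closure: C = 1
  (aa)* — new start has ε-edges to the inner start and to the new accept, so C = 2 + 1 = 3
  b|d — new start ε-reaches every alternative's start; none of them accept ε, so the new accept is not reached: C = 1 + 1 + 1 = 3
  (aa)*(b|d) — C = 3 + 3 = 6 (closure spills across the concat boundary because the left factor accepts ε)

6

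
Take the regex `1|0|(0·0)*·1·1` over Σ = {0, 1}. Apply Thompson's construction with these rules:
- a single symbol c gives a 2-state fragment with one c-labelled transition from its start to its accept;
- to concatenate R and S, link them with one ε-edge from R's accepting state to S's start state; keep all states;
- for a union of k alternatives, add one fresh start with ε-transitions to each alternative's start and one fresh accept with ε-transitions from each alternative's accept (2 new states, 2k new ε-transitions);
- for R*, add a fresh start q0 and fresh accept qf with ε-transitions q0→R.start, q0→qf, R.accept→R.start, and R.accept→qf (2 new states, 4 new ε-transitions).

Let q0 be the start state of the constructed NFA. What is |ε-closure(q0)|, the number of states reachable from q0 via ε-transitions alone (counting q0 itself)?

7

Let C(F) = |ε-closure(F.start)| within fragment F, and note whether F accepts ε. Symbol fragments have C = 1 and do not accept ε. Then:
  0·0 — C equals the left operand's closure size = 1 (its accept is not ε-reachable, so the closure stops there)
  (0·0)* — the star's fresh start ε-reaches both the body's start and the fresh accept: C = 2 + 1 = 3
  (0·0)*·1·1 — C = 3 + 1 = 4 (closure spills across the concat boundary because the left factor accepts ε)
  1|0|(0·0)*·1·1 — C = 1 + 1 + 1 + 4 = 7 (the new accept is not ε-reachable since no branch accepts ε)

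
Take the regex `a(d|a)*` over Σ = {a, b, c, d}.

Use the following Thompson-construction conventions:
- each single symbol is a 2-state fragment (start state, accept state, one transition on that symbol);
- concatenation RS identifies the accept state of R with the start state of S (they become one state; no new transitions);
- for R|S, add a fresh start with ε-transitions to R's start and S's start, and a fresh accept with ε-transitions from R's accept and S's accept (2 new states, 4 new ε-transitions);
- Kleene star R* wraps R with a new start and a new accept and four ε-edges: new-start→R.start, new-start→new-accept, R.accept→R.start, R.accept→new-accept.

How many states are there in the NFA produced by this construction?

9

Per subexpression:
Each of the 3 symbol leaves contributes a 2-state fragment.
  d|a = 6 states
  (d|a)* = 8 states
  a(d|a)* = 9 states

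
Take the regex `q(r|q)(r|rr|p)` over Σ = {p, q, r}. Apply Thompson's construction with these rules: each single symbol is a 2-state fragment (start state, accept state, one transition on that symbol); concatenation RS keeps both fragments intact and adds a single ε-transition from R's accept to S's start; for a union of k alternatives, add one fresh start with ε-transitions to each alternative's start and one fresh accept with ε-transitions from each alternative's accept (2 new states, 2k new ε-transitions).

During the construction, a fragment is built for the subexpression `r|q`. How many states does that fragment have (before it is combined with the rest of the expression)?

6

Fragment for `r|q`:
Each of the 2 symbol leaves contributes a 2-state fragment.
  r|q — 6 states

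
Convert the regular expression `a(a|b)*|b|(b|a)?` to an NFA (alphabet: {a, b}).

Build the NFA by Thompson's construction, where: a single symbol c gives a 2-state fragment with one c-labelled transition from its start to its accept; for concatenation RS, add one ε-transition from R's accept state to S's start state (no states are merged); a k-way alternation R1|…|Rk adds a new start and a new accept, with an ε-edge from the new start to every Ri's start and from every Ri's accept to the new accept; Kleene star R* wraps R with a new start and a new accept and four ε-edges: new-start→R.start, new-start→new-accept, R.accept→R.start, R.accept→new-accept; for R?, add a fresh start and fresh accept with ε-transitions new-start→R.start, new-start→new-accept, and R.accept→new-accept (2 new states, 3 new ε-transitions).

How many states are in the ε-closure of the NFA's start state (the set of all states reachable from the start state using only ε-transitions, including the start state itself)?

9

Let C(F) = |ε-closure(F.start)| within fragment F, and note whether F accepts ε. Symbol fragments have C = 1 and do not accept ε. Then:
  a|b : new start ε-reaches every alternative's start; none of them accept ε, so the new accept is not reached: C = 1 + 1 + 1 = 3
  (a|b)* : the star's fresh start ε-reaches both the body's start and the fresh accept: C = 2 + 3 = 5
  a(a|b)* : C equals the left operand's closure size = 1 (its accept is not ε-reachable, so the closure stops there)
  b|a : new start ε-reaches every alternative's start; none of them accept ε, so the new accept is not reached: C = 1 + 1 + 1 = 3
  (b|a)? : C = 1 (new start) + 3 (body) + 1 (new accept, via ε) = 5
  a(a|b)*|b|(b|a)? : new start ε-reaches every alternative's start; at least one alternative accepts ε, so the union's new accept is reached too: C = 1 + 1 + 1 + 5 + 1 = 9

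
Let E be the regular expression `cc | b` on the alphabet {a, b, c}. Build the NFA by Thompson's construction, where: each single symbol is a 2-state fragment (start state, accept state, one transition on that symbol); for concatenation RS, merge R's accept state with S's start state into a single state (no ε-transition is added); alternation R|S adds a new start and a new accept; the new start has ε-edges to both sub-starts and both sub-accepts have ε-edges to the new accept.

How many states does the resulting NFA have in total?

7

Building bottom-up:
Each of the 3 symbol leaves contributes a 2-state fragment.
  cc : 3 states
  cc | b : 7 states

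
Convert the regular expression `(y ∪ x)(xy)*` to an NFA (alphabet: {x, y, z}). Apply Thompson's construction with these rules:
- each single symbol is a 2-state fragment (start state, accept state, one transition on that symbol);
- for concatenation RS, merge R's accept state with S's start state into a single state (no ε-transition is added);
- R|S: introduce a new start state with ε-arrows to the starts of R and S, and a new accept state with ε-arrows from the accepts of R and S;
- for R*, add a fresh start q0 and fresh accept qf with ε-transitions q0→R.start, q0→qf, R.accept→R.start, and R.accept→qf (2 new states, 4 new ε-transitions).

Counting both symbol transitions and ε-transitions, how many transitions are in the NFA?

12

Recursing over subexpressions:
Each of the 4 symbol leaves contributes 1 transition (1 symbol, 0 ε).
  y ∪ x = 6 transitions (2 symbol, 4 ε)
  xy = 2 transitions (2 symbol, 0 ε)
  (xy)* = 6 transitions (2 symbol, 4 ε)
  (y ∪ x)(xy)* = 12 transitions (4 symbol, 8 ε)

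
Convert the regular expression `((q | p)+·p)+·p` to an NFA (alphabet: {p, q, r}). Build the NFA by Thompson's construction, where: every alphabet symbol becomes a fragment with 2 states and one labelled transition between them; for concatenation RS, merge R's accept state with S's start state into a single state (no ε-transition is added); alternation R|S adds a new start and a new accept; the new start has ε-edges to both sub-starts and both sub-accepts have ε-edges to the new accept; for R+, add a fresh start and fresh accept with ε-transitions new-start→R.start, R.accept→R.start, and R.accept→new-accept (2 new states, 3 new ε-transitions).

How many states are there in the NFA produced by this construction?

Bottom-up over the parse tree:
Each of the 4 symbol leaves contributes a 2-state fragment.
  q | p — 6 states
  (q | p)+ — 8 states
  (q | p)+·p — 9 states
  ((q | p)+·p)+ — 11 states
  ((q | p)+·p)+·p — 12 states

12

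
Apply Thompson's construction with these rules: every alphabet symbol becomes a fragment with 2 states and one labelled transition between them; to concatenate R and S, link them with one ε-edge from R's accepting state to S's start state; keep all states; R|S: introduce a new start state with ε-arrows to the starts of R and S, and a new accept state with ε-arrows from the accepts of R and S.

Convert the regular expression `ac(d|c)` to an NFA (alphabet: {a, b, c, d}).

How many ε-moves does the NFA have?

6

Per subexpression:
Each of the 4 symbol leaves contributes 0 ε-transitions.
  d|c → 4 ε-transitions
  ac(d|c) → 6 ε-transitions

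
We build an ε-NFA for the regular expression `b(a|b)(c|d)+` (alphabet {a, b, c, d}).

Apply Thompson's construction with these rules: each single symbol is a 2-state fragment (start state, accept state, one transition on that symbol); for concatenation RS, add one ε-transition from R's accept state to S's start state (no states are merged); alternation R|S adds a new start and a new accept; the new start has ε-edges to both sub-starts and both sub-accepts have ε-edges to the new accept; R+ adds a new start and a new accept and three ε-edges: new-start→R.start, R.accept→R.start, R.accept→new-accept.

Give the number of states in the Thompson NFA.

Recursing over subexpressions:
Each of the 5 symbol leaves contributes a 2-state fragment.
  a|b : 6 states
  c|d : 6 states
  (c|d)+ : 8 states
  b(a|b)(c|d)+ : 16 states

16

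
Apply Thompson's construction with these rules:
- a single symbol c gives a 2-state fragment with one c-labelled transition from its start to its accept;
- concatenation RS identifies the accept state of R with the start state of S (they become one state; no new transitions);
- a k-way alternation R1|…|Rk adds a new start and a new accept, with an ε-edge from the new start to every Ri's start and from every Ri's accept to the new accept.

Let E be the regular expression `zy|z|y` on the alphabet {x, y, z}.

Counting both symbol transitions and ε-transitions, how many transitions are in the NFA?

10

Building bottom-up:
Each of the 4 symbol leaves contributes 1 transition (1 symbol, 0 ε).
  zy = 2 transitions (2 symbol, 0 ε)
  zy|z|y = 10 transitions (4 symbol, 6 ε)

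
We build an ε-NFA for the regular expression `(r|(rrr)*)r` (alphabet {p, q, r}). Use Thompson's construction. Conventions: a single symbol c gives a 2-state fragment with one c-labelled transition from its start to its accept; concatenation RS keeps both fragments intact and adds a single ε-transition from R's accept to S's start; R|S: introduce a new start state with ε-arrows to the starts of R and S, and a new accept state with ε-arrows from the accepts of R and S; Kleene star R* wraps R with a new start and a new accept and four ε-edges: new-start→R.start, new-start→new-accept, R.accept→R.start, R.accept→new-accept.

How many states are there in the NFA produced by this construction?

Bottom-up over the parse tree:
Each of the 5 symbol leaves contributes a 2-state fragment.
  rrr — 6 states
  (rrr)* — 8 states
  r|(rrr)* — 12 states
  (r|(rrr)*)r — 14 states

14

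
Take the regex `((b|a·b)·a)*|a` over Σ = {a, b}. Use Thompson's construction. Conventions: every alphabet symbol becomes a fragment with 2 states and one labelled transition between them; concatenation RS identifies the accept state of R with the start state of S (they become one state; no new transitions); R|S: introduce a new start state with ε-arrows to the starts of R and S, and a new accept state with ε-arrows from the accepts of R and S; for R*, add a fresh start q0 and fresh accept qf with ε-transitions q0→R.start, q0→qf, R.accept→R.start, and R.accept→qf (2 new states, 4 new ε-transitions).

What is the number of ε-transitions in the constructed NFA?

12

By structural recursion:
Each of the 5 symbol leaves contributes 0 ε-transitions.
  a·b — 0 ε-transitions
  b|a·b — 4 ε-transitions
  (b|a·b)·a — 4 ε-transitions
  ((b|a·b)·a)* — 8 ε-transitions
  ((b|a·b)·a)*|a — 12 ε-transitions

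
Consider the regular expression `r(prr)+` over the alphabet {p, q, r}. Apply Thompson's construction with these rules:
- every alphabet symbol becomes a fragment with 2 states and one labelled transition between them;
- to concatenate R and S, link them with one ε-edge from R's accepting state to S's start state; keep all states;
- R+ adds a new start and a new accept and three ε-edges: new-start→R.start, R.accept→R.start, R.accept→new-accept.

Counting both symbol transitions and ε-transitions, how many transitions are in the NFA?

By structural recursion:
Each of the 4 symbol leaves contributes 1 transition (1 symbol, 0 ε).
  prr = 5 transitions (3 symbol, 2 ε)
  (prr)+ = 8 transitions (3 symbol, 5 ε)
  r(prr)+ = 10 transitions (4 symbol, 6 ε)

10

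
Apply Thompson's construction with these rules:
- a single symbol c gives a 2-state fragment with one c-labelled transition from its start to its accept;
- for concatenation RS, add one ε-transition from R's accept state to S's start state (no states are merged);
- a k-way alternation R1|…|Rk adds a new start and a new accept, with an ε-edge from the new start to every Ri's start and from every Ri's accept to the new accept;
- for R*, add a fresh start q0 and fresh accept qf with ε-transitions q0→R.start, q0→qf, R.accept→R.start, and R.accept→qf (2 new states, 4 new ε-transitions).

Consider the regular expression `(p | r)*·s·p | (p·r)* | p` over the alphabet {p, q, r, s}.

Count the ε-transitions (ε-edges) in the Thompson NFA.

21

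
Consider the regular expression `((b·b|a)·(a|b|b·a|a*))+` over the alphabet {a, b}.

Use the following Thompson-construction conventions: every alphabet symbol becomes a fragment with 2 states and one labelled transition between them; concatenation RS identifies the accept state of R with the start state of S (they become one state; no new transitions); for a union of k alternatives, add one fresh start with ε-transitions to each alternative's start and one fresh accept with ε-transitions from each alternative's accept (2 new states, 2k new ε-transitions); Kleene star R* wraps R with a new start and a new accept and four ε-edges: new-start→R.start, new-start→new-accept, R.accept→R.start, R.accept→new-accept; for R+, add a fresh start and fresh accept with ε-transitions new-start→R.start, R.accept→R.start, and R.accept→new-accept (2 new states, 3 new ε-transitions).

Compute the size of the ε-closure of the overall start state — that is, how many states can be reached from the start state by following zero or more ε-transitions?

4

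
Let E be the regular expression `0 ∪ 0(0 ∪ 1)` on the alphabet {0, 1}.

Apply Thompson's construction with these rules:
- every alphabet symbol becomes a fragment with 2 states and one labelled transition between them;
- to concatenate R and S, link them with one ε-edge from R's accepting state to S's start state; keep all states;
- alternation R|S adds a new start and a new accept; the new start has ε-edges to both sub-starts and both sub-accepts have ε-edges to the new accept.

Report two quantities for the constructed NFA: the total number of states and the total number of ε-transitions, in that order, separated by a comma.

12, 9

Per subexpression:
Each of the 4 symbol leaves contributes 2 states and 0 ε-transitions.
  0 ∪ 1 → 6 states, 4 ε-transitions
  0(0 ∪ 1) → 8 states, 5 ε-transitions
  0 ∪ 0(0 ∪ 1) → 12 states, 9 ε-transitions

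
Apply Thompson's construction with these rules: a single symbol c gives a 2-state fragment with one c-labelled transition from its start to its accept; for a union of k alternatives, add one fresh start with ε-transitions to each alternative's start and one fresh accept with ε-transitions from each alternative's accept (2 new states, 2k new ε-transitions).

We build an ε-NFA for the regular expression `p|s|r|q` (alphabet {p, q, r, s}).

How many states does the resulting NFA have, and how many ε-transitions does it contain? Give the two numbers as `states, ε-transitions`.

10, 8

Bottom-up over the parse tree:
Each of the 4 symbol leaves contributes 2 states and 0 ε-transitions.
  p|s|r|q = 10 states, 8 ε-transitions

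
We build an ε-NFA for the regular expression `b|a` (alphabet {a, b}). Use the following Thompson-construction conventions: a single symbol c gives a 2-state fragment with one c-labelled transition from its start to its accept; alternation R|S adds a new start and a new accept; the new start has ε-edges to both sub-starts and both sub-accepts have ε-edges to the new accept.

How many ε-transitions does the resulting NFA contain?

4

Recursing over subexpressions:
Each of the 2 symbol leaves contributes 0 ε-transitions.
  b|a — 4 ε-transitions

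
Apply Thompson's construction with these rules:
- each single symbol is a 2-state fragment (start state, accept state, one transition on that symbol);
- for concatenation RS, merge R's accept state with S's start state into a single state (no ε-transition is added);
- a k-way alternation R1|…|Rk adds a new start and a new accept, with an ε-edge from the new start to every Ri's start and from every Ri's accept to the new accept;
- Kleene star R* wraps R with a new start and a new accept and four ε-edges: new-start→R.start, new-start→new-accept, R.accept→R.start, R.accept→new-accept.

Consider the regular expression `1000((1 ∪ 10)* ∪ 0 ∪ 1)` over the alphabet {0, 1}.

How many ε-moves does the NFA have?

14

Building bottom-up:
Each of the 9 symbol leaves contributes 0 ε-transitions.
  10 → 0 ε-transitions
  1 ∪ 10 → 4 ε-transitions
  (1 ∪ 10)* → 8 ε-transitions
  (1 ∪ 10)* ∪ 0 ∪ 1 → 14 ε-transitions
  1000((1 ∪ 10)* ∪ 0 ∪ 1) → 14 ε-transitions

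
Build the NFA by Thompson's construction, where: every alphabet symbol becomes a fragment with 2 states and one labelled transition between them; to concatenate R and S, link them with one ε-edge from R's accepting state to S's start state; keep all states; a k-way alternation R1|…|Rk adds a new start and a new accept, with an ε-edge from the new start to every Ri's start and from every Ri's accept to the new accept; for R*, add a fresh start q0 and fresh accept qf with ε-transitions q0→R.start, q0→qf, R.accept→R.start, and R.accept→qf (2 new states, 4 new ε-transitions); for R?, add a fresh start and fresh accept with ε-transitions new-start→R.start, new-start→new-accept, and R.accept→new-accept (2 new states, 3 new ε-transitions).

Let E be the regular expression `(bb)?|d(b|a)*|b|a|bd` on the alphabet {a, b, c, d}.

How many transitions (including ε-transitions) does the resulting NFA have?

Building bottom-up:
Each of the 9 symbol leaves contributes 1 transition (1 symbol, 0 ε).
  bb → 3 transitions (2 symbol, 1 ε)
  (bb)? → 6 transitions (2 symbol, 4 ε)
  b|a → 6 transitions (2 symbol, 4 ε)
  (b|a)* → 10 transitions (2 symbol, 8 ε)
  d(b|a)* → 12 transitions (3 symbol, 9 ε)
  bd → 3 transitions (2 symbol, 1 ε)
  (bb)?|d(b|a)*|b|a|bd → 33 transitions (9 symbol, 24 ε)

33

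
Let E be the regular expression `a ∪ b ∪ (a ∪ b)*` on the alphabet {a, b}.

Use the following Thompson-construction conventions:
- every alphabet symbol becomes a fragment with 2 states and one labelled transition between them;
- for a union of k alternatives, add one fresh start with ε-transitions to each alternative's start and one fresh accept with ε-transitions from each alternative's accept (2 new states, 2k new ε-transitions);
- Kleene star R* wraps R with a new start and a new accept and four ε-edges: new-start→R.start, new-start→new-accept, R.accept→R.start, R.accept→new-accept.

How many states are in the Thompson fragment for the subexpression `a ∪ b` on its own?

Fragment for `a ∪ b`:
Each of the 2 symbol leaves contributes a 2-state fragment.
  a ∪ b = 6 states

6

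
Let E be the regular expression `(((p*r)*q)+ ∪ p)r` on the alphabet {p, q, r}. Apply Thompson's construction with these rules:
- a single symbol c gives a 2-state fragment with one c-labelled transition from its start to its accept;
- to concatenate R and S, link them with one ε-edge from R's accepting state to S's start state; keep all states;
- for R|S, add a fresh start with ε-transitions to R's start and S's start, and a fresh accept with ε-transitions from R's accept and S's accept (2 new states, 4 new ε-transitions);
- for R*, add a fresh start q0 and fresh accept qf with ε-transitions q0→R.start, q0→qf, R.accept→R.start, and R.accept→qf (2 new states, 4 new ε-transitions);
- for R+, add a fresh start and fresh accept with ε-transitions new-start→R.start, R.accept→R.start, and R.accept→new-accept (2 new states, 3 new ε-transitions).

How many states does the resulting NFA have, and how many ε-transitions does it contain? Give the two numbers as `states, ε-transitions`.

Per subexpression:
Each of the 5 symbol leaves contributes 2 states and 0 ε-transitions.
  p* — 4 states, 4 ε-transitions
  p*r — 6 states, 5 ε-transitions
  (p*r)* — 8 states, 9 ε-transitions
  (p*r)*q — 10 states, 10 ε-transitions
  ((p*r)*q)+ — 12 states, 13 ε-transitions
  ((p*r)*q)+ ∪ p — 16 states, 17 ε-transitions
  (((p*r)*q)+ ∪ p)r — 18 states, 18 ε-transitions

18, 18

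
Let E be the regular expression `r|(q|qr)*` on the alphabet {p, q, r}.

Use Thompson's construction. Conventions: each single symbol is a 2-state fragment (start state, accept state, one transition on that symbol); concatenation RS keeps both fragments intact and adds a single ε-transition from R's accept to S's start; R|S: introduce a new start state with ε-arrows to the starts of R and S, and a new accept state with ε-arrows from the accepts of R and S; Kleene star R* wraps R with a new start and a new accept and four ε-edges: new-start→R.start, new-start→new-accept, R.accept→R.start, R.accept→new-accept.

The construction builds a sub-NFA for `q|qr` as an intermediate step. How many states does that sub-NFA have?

Fragment for `q|qr`:
Each of the 3 symbol leaves contributes a 2-state fragment.
  qr → 4 states
  q|qr → 8 states

8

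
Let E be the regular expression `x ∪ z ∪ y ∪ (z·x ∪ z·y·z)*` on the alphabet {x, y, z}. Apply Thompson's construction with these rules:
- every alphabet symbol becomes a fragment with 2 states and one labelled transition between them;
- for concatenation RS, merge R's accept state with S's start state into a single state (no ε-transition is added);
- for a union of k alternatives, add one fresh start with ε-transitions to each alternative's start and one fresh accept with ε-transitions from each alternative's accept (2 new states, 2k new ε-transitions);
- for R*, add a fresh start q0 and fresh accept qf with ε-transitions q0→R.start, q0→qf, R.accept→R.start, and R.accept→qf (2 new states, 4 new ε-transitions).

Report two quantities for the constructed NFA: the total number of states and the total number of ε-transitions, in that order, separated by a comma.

19, 16

By structural recursion:
Each of the 8 symbol leaves contributes 2 states and 0 ε-transitions.
  z·x — 3 states, 0 ε-transitions
  z·y·z — 4 states, 0 ε-transitions
  z·x ∪ z·y·z — 9 states, 4 ε-transitions
  (z·x ∪ z·y·z)* — 11 states, 8 ε-transitions
  x ∪ z ∪ y ∪ (z·x ∪ z·y·z)* — 19 states, 16 ε-transitions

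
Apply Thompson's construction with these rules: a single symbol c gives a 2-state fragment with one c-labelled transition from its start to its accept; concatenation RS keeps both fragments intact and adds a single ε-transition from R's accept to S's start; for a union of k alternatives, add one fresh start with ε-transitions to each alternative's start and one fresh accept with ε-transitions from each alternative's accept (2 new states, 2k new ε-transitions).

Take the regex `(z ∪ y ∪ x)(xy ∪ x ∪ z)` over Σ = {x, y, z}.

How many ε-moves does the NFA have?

Recursing over subexpressions:
Each of the 7 symbol leaves contributes 0 ε-transitions.
  z ∪ y ∪ x → 6 ε-transitions
  xy → 1 ε-transition
  xy ∪ x ∪ z → 7 ε-transitions
  (z ∪ y ∪ x)(xy ∪ x ∪ z) → 14 ε-transitions

14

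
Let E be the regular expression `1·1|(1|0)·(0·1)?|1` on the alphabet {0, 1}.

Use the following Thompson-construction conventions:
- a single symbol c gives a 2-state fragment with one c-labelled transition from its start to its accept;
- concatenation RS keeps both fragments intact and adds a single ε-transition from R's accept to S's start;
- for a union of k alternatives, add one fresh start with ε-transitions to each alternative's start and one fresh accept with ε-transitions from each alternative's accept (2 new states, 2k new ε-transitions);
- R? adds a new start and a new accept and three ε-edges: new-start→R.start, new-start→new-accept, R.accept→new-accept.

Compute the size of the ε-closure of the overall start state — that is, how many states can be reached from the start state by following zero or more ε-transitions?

6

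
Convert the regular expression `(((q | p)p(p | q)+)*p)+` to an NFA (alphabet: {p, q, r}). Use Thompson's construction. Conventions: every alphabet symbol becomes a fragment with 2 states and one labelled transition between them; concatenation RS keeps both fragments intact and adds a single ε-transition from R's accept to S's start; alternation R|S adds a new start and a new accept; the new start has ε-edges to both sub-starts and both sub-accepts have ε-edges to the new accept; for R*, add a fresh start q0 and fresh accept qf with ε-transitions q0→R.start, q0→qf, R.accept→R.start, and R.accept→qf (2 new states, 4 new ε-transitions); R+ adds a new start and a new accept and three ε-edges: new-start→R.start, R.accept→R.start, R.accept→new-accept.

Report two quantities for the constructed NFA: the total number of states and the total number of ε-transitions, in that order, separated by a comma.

Bottom-up over the parse tree:
Each of the 6 symbol leaves contributes 2 states and 0 ε-transitions.
  q | p = 6 states, 4 ε-transitions
  p | q = 6 states, 4 ε-transitions
  (p | q)+ = 8 states, 7 ε-transitions
  (q | p)p(p | q)+ = 16 states, 13 ε-transitions
  ((q | p)p(p | q)+)* = 18 states, 17 ε-transitions
  ((q | p)p(p | q)+)*p = 20 states, 18 ε-transitions
  (((q | p)p(p | q)+)*p)+ = 22 states, 21 ε-transitions

22, 21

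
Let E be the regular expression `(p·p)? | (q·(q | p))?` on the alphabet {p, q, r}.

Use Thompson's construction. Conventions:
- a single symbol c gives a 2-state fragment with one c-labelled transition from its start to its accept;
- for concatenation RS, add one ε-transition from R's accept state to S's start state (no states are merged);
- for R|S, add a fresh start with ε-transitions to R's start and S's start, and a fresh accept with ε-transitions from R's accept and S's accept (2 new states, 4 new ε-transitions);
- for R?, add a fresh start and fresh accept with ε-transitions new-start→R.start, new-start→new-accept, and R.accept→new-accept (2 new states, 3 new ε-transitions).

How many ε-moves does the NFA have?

16

Bottom-up over the parse tree:
Each of the 5 symbol leaves contributes 0 ε-transitions.
  p·p — 1 ε-transition
  (p·p)? — 4 ε-transitions
  q | p — 4 ε-transitions
  q·(q | p) — 5 ε-transitions
  (q·(q | p))? — 8 ε-transitions
  (p·p)? | (q·(q | p))? — 16 ε-transitions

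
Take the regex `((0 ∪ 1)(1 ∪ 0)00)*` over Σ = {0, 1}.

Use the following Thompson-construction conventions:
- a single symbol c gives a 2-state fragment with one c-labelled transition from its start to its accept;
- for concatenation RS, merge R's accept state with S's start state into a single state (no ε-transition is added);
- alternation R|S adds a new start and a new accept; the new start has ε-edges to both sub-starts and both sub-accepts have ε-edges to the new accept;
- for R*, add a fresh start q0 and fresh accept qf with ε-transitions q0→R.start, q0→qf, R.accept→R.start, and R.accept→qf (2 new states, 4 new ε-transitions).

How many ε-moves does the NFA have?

12

Per subexpression:
Each of the 6 symbol leaves contributes 0 ε-transitions.
  0 ∪ 1 → 4 ε-transitions
  1 ∪ 0 → 4 ε-transitions
  (0 ∪ 1)(1 ∪ 0)00 → 8 ε-transitions
  ((0 ∪ 1)(1 ∪ 0)00)* → 12 ε-transitions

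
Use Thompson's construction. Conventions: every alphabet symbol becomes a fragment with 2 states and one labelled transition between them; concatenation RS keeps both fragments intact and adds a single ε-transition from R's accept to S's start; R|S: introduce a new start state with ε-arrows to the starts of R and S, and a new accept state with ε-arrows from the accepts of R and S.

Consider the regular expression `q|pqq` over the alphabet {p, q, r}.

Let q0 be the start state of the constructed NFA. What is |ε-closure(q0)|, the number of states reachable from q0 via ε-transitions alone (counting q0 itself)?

3

Work bottom-up. For each fragment F, track |ε-closure(F.start)| and whether F's accept lies in that closure (i.e. whether F accepts ε). A single-symbol fragment has closure size 1 and does not accept ε.
  pqq → same as the first factor's closure: C = 1
  q|pqq → new start ε-reaches every alternative's start; none of them accept ε, so the new accept is not reached: C = 1 + 1 + 1 = 3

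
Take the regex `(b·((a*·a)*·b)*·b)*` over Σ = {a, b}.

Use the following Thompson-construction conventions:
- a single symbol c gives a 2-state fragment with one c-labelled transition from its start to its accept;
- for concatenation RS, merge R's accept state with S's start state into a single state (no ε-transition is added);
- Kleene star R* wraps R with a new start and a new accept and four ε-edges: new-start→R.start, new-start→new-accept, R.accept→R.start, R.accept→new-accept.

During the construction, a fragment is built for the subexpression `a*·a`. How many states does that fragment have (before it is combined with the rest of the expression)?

5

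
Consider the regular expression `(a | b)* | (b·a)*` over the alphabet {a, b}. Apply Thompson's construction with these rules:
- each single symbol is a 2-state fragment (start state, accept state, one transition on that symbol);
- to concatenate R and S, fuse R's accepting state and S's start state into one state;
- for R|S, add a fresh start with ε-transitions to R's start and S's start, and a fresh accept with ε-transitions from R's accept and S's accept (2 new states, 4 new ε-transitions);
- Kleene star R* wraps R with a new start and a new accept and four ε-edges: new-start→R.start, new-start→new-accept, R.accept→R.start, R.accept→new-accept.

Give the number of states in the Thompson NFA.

Per subexpression:
Each of the 4 symbol leaves contributes a 2-state fragment.
  a | b : 6 states
  (a | b)* : 8 states
  b·a : 3 states
  (b·a)* : 5 states
  (a | b)* | (b·a)* : 15 states

15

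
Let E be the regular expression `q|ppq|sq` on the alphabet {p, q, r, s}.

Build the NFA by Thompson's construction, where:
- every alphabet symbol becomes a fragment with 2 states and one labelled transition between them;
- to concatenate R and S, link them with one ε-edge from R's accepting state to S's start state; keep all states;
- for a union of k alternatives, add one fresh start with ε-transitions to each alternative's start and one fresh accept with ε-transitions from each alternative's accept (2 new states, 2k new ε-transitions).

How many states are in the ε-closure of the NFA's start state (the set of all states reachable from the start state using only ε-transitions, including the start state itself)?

Let C(F) = |ε-closure(F.start)| within fragment F, and note whether F accepts ε. Symbol fragments have C = 1 and do not accept ε. Then:
  ppq → |ε-closure| equals the left operand's closure size = 1 (its accept is not ε-reachable, so the closure stops there)
  sq → |ε-closure| equals the left operand's closure size = 1 (its accept is not ε-reachable, so the closure stops there)
  q|ppq|sq → new start ε-reaches every alternative's start; none of them accept ε, so the new accept is not reached: |ε-closure| = 1 + 1 + 1 + 1 = 4

4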